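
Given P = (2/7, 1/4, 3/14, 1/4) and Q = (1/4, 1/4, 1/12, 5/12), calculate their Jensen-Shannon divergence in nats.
0.0260 nats

Jensen-Shannon divergence is:
JSD(P||Q) = 0.5 × D_KL(P||M) + 0.5 × D_KL(Q||M)
where M = 0.5 × (P + Q) is the mixture distribution.

M = 0.5 × (2/7, 1/4, 3/14, 1/4) + 0.5 × (1/4, 1/4, 1/12, 5/12) = (0.267857, 1/4, 0.14881, 1/3)

D_KL(P||M) = 0.0247 nats
D_KL(Q||M) = 0.0274 nats

JSD(P||Q) = 0.5 × 0.0247 + 0.5 × 0.0274 = 0.0260 nats

Unlike KL divergence, JSD is symmetric and bounded: 0 ≤ JSD ≤ log(2).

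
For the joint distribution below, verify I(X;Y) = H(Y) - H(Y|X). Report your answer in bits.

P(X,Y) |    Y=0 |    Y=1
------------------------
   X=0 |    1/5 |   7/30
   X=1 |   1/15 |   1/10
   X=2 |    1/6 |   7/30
I(X;Y) = 0.0019 bits

Mutual information has multiple equivalent forms:
- I(X;Y) = H(X) - H(X|Y)
- I(X;Y) = H(Y) - H(Y|X)
- I(X;Y) = H(X) + H(Y) - H(X,Y)

Computing all quantities:
H(X) = 1.4824, H(Y) = 0.9871, H(X,Y) = 2.4676
H(X|Y) = 1.4805, H(Y|X) = 0.9853

Verification:
H(X) - H(X|Y) = 1.4824 - 1.4805 = 0.0019
H(Y) - H(Y|X) = 0.9871 - 0.9853 = 0.0019
H(X) + H(Y) - H(X,Y) = 1.4824 + 0.9871 - 2.4676 = 0.0019

All forms give I(X;Y) = 0.0019 bits. ✓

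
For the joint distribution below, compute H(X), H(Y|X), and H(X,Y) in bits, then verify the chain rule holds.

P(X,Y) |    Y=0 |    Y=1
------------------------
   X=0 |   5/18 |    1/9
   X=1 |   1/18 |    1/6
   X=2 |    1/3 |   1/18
H(X,Y) = 2.2880, H(X) = 1.5420, H(Y|X) = 0.7460 (all in bits)

Chain rule: H(X,Y) = H(X) + H(Y|X)

Left side — joint entropy directly:
H(X,Y) = -Σ p(x,y) log p(x,y) = 2.2880 bits

Right side — compute H(Y|X) from the conditional distributions:
P(X) = (7/18, 2/9, 7/18), so H(X) = 1.5420 bits
H(Y|X) = Σ_x P(X=x) · H(Y|X=x):
  P(Y|X=0) = (5/7, 2/7), H(Y|X=0) = 0.8631, weight P(X=0) = 7/18
  P(Y|X=1) = (1/4, 3/4), H(Y|X=1) = 0.8113, weight P(X=1) = 2/9
  P(Y|X=2) = (6/7, 1/7), H(Y|X=2) = 0.5917, weight P(X=2) = 7/18
H(Y|X) = 0.7460 bits

H(X) + H(Y|X) = 1.5420 + 0.7460 = 2.2880 bits

Both sides equal 2.2880 bits. ✓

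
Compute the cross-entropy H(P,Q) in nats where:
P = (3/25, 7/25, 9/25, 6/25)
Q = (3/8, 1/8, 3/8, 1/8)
1.5521 nats

Cross-entropy: H(P,Q) = -Σ p(x) log q(x)

Alternatively: H(P,Q) = H(P) + D_KL(P||Q)
H(P) = 1.3212 nats
D_KL(P||Q) = 0.2309 nats

H(P,Q) = 1.3212 + 0.2309 = 1.5521 nats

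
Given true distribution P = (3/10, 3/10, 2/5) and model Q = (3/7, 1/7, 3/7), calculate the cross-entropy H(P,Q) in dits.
0.5111 dits

Cross-entropy: H(P,Q) = -Σ p(x) log q(x)

Alternatively: H(P,Q) = H(P) + D_KL(P||Q)
H(P) = 0.4729 dits
D_KL(P||Q) = 0.0382 dits

H(P,Q) = 0.4729 + 0.0382 = 0.5111 dits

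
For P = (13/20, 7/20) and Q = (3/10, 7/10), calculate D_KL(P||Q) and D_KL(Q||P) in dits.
D_KL(P||Q) = 0.1129, D_KL(Q||P) = 0.1100

KL divergence is not symmetric: D_KL(P||Q) ≠ D_KL(Q||P) in general.

D_KL(P||Q) = 0.1129 dits
D_KL(Q||P) = 0.1100 dits

No, they are not equal!

This asymmetry is why KL divergence is not a true distance metric.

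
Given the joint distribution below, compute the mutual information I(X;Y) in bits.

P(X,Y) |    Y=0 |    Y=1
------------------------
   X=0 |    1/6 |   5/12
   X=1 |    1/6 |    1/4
0.0102 bits

Mutual information: I(X;Y) = H(X) + H(Y) - H(X,Y)

Marginals:
P(X) = (7/12, 5/12), H(X) = 0.9799 bits
P(Y) = (1/3, 2/3), H(Y) = 0.9183 bits

Joint entropy: H(X,Y) = 1.8879 bits

I(X;Y) = 0.9799 + 0.9183 - 1.8879 = 0.0102 bits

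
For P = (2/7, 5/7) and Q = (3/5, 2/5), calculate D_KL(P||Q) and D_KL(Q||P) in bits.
D_KL(P||Q) = 0.2917, D_KL(Q||P) = 0.3076

KL divergence is not symmetric: D_KL(P||Q) ≠ D_KL(Q||P) in general.

D_KL(P||Q) = 0.2917 bits
D_KL(Q||P) = 0.3076 bits

No, they are not equal!

This asymmetry is why KL divergence is not a true distance metric.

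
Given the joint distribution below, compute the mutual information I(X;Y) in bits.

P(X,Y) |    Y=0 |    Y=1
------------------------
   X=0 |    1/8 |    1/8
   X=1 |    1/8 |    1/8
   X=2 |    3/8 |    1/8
0.0488 bits

Mutual information: I(X;Y) = H(X) + H(Y) - H(X,Y)

Marginals:
P(X) = (1/4, 1/4, 1/2), H(X) = 1.5000 bits
P(Y) = (5/8, 3/8), H(Y) = 0.9544 bits

Joint entropy: H(X,Y) = 2.4056 bits

I(X;Y) = 1.5000 + 0.9544 - 2.4056 = 0.0488 bits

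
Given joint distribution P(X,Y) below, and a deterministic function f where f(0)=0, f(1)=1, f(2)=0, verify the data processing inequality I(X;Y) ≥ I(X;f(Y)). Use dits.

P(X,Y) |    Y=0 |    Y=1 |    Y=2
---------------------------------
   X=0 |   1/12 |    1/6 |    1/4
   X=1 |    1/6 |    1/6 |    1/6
I(X;Y) = 0.0098, I(X;f(Y)) = 0.0000, inequality holds: 0.0098 ≥ 0.0000

Data Processing Inequality: For any Markov chain X → Y → Z, we have I(X;Y) ≥ I(X;Z).

Here Z = f(Y) is a deterministic function of Y, forming X → Y → Z.

Original I(X;Y) = 0.0098 dits

After applying f:
P(X,Z) where Z=f(Y):
- P(X,Z=0) = P(X,Y=0) + P(X,Y=2)
- P(X,Z=1) = P(X,Y=1)

I(X;Z) = I(X;f(Y)) = 0.0000 dits

Verification: 0.0098 ≥ 0.0000 ✓

Information cannot be created by processing; the function f can only lose information about X.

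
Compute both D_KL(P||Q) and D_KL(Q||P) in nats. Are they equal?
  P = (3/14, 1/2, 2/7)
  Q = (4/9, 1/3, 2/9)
D_KL(P||Q) = 0.1182, D_KL(Q||P) = 0.1332

KL divergence is not symmetric: D_KL(P||Q) ≠ D_KL(Q||P) in general.

D_KL(P||Q) = 0.1182 nats
D_KL(Q||P) = 0.1332 nats

No, they are not equal!

This asymmetry is why KL divergence is not a true distance metric.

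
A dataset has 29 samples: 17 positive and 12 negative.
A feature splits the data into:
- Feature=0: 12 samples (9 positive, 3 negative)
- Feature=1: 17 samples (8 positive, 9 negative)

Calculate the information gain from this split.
0.0580 bits

Information Gain = H(Y) - H(Y|Feature)

Before split:
P(positive) = 17/29 = 0.5862
H(Y) = 0.9784 bits

After split:
Feature=0: H = 0.8113 bits (weight = 12/29)
Feature=1: H = 0.9975 bits (weight = 17/29)
H(Y|Feature) = (12/29)×0.8113 + (17/29)×0.9975 = 0.9204 bits

Information Gain = 0.9784 - 0.9204 = 0.0580 bits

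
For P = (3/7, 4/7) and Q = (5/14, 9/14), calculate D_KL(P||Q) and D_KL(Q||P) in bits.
D_KL(P||Q) = 0.0156, D_KL(Q||P) = 0.0153

KL divergence is not symmetric: D_KL(P||Q) ≠ D_KL(Q||P) in general.

D_KL(P||Q) = 0.0156 bits
D_KL(Q||P) = 0.0153 bits

No, they are not equal!

This asymmetry is why KL divergence is not a true distance metric.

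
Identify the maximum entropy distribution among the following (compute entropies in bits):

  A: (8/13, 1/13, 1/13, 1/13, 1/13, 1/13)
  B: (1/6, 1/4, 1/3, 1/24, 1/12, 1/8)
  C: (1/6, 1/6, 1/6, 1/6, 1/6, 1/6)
C

For a discrete distribution over n outcomes, entropy is maximized by the uniform distribution.

Computing entropies:
H(A) = 1.8543 bits
H(B) = 2.3239 bits
H(C) = 2.5850 bits

The uniform distribution (where all probabilities equal 1/6) achieves the maximum entropy of log_2(6) = 2.5850 bits.

Distribution C has the highest entropy.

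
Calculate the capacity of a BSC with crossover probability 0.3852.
0.0384 bits

For a binary symmetric channel (BSC) with error probability p:
Capacity C = 1 - H(p) bits per symbol

where H(p) = -p log₂(p) - (1-p) log₂(1-p) is the binary entropy function.

H(0.3852) = 0.9616 bits
C = 1 - 0.9616 = 0.0384 bits per symbol

This means we can reliably transmit up to 0.0384 bits of information per channel use.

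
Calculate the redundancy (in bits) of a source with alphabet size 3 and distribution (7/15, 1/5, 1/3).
0.0791 bits

Redundancy measures how far a source is from maximum entropy:
R = H_max - H(X)

Maximum entropy for 3 symbols: H_max = log_2(3) = 1.5850 bits
Actual entropy: H(X) = 1.5058 bits
Redundancy: R = 1.5850 - 1.5058 = 0.0791 bits

This redundancy represents potential for compression: the source could be compressed by 0.0791 bits per symbol.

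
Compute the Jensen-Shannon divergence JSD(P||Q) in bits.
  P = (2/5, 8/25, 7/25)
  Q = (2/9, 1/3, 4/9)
0.0323 bits

Jensen-Shannon divergence is:
JSD(P||Q) = 0.5 × D_KL(P||M) + 0.5 × D_KL(Q||M)
where M = 0.5 × (P + Q) is the mixture distribution.

M = 0.5 × (2/5, 8/25, 7/25) + 0.5 × (2/9, 1/3, 4/9) = (0.311111, 0.326667, 0.362222)

D_KL(P||M) = 0.0315 bits
D_KL(Q||M) = 0.0330 bits

JSD(P||Q) = 0.5 × 0.0315 + 0.5 × 0.0330 = 0.0323 bits

Unlike KL divergence, JSD is symmetric and bounded: 0 ≤ JSD ≤ log(2).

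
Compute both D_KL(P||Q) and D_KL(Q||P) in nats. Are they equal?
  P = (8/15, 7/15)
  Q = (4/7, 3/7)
D_KL(P||Q) = 0.0029, D_KL(Q||P) = 0.0029

KL divergence is not symmetric: D_KL(P||Q) ≠ D_KL(Q||P) in general.

D_KL(P||Q) = 0.0029 nats
D_KL(Q||P) = 0.0029 nats

In this case they happen to be equal (to 4 decimal places).

This asymmetry is why KL divergence is not a true distance metric.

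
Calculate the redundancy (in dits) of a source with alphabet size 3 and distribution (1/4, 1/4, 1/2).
0.0256 dits

Redundancy measures how far a source is from maximum entropy:
R = H_max - H(X)

Maximum entropy for 3 symbols: H_max = log_10(3) = 0.4771 dits
Actual entropy: H(X) = 0.4515 dits
Redundancy: R = 0.4771 - 0.4515 = 0.0256 dits

This redundancy represents potential for compression: the source could be compressed by 0.0256 dits per symbol.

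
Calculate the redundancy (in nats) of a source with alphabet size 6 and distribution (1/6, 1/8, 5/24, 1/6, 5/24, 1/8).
0.0211 nats

Redundancy measures how far a source is from maximum entropy:
R = H_max - H(X)

Maximum entropy for 6 symbols: H_max = log_e(6) = 1.7918 nats
Actual entropy: H(X) = 1.7707 nats
Redundancy: R = 1.7918 - 1.7707 = 0.0211 nats

This redundancy represents potential for compression: the source could be compressed by 0.0211 nats per symbol.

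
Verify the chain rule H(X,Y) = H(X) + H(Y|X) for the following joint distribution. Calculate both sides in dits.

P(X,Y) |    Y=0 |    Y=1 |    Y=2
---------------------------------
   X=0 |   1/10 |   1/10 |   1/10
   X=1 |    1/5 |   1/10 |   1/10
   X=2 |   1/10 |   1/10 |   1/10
H(X,Y) = 0.9398, H(X) = 0.4729, H(Y|X) = 0.4669 (all in dits)

Chain rule: H(X,Y) = H(X) + H(Y|X)

Left side — joint entropy directly:
H(X,Y) = -Σ p(x,y) log p(x,y) = 0.9398 dits

Right side — compute H(Y|X) from the conditional distributions:
P(X) = (3/10, 2/5, 3/10), so H(X) = 0.4729 dits
H(Y|X) = Σ_x P(X=x) · H(Y|X=x):
  P(Y|X=0) = (1/3, 1/3, 1/3), H(Y|X=0) = 0.4771, weight P(X=0) = 3/10
  P(Y|X=1) = (1/2, 1/4, 1/4), H(Y|X=1) = 0.4515, weight P(X=1) = 2/5
  P(Y|X=2) = (1/3, 1/3, 1/3), H(Y|X=2) = 0.4771, weight P(X=2) = 3/10
H(Y|X) = 0.4669 dits

H(X) + H(Y|X) = 0.4729 + 0.4669 = 0.9398 dits

Both sides equal 0.9398 dits. ✓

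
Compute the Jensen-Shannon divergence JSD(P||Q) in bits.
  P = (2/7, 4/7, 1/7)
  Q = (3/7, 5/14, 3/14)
0.0336 bits

Jensen-Shannon divergence is:
JSD(P||Q) = 0.5 × D_KL(P||M) + 0.5 × D_KL(Q||M)
where M = 0.5 × (P + Q) is the mixture distribution.

M = 0.5 × (2/7, 4/7, 1/7) + 0.5 × (3/7, 5/14, 3/14) = (5/14, 13/28, 5/28)

D_KL(P||M) = 0.0332 bits
D_KL(Q||M) = 0.0339 bits

JSD(P||Q) = 0.5 × 0.0332 + 0.5 × 0.0339 = 0.0336 bits

Unlike KL divergence, JSD is symmetric and bounded: 0 ≤ JSD ≤ log(2).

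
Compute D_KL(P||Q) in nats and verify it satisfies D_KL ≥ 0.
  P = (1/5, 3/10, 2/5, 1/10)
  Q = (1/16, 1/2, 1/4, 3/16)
0.2045 nats

KL divergence satisfies the Gibbs inequality: D_KL(P||Q) ≥ 0 for all distributions P, Q.

D_KL(P||Q) = Σ p(x) log(p(x)/q(x))
Term by term:
  x=0: 1/5 × log_e[(1/5)/(1/16)] = 0.2326
  x=1: 3/10 × log_e[(3/10)/(1/2)] = -0.1532
  x=2: 2/5 × log_e[(2/5)/(1/4)] = 0.1880
  x=3: 1/10 × log_e[(1/10)/(3/16)] = -0.0629
D_KL(P||Q) = 0.2045 nats

D_KL(P||Q) = 0.2045 ≥ 0 ✓

This non-negativity is a fundamental property: relative entropy cannot be negative because it measures how different Q is from P.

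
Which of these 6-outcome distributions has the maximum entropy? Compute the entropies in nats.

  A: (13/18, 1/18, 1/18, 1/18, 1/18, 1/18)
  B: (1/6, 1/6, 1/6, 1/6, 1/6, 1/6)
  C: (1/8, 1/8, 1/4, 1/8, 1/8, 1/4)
B

For a discrete distribution over n outcomes, entropy is maximized by the uniform distribution.

Computing entropies:
H(A) = 1.0379 nats
H(B) = 1.7918 nats
H(C) = 1.7329 nats

The uniform distribution (where all probabilities equal 1/6) achieves the maximum entropy of log_e(6) = 1.7918 nats.

Distribution B has the highest entropy.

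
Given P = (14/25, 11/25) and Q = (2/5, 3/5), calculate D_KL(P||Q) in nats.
0.0520 nats

KL divergence: D_KL(P||Q) = Σ p(x) log(p(x)/q(x))

Computing term by term:
  x=0: 14/25 × log_e[(14/25)/(2/5)] = 14/25 × 0.3365 = 0.1884
  x=1: 11/25 × log_e[(11/25)/(3/5)] = 11/25 × -0.3102 = -0.1365

D_KL(P||Q) = 0.0520 nats

Note: KL divergence is always non-negative and equals 0 iff P = Q.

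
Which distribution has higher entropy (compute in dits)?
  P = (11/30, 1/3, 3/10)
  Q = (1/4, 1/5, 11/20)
P

Computing entropies in dits:
H(P) = 0.4757
H(Q) = 0.4331

Distribution P has higher entropy.

Intuition: The distribution closer to uniform (more spread out) has higher entropy.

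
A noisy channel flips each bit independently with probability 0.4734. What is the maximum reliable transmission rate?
0.0020 bits

For a binary symmetric channel (BSC) with error probability p:
Capacity C = 1 - H(p) bits per symbol

where H(p) = -p log₂(p) - (1-p) log₂(1-p) is the binary entropy function.

H(0.4734) = 0.9980 bits
C = 1 - 0.9980 = 0.0020 bits per symbol

This means we can reliably transmit up to 0.0020 bits of information per channel use.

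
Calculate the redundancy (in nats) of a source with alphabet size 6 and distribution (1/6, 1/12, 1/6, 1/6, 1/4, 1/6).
0.0436 nats

Redundancy measures how far a source is from maximum entropy:
R = H_max - H(X)

Maximum entropy for 6 symbols: H_max = log_e(6) = 1.7918 nats
Actual entropy: H(X) = 1.7482 nats
Redundancy: R = 1.7918 - 1.7482 = 0.0436 nats

This redundancy represents potential for compression: the source could be compressed by 0.0436 nats per symbol.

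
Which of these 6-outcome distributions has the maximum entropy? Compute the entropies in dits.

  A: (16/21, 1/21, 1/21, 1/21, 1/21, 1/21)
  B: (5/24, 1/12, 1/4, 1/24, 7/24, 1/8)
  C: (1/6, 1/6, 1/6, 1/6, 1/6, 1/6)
C

For a discrete distribution over n outcomes, entropy is maximized by the uniform distribution.

Computing entropies:
H(A) = 0.4048 dits
H(B) = 0.7088 dits
H(C) = 0.7782 dits

The uniform distribution (where all probabilities equal 1/6) achieves the maximum entropy of log_10(6) = 0.7782 dits.

Distribution C has the highest entropy.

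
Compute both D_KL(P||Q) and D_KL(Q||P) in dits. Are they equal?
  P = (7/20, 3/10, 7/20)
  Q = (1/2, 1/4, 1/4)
D_KL(P||Q) = 0.0207, D_KL(Q||P) = 0.0211

KL divergence is not symmetric: D_KL(P||Q) ≠ D_KL(Q||P) in general.

D_KL(P||Q) = 0.0207 dits
D_KL(Q||P) = 0.0211 dits

No, they are not equal!

This asymmetry is why KL divergence is not a true distance metric.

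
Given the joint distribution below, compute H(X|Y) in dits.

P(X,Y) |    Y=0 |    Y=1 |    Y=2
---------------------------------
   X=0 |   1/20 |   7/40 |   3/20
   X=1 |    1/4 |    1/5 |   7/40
0.2686 dits

Using the chain rule: H(X|Y) = H(X,Y) - H(Y)

First, compute H(X,Y) = 0.7439 dits

Marginal P(Y) = (3/10, 3/8, 13/40)
H(Y) = 0.4752 dits

H(X|Y) = H(X,Y) - H(Y) = 0.7439 - 0.4752 = 0.2686 dits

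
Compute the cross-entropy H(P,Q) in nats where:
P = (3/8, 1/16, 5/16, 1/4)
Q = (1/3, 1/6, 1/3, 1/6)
1.3152 nats

Cross-entropy: H(P,Q) = -Σ p(x) log q(x)

Alternatively: H(P,Q) = H(P) + D_KL(P||Q)
H(P) = 1.2512 nats
D_KL(P||Q) = 0.0641 nats

H(P,Q) = 1.2512 + 0.0641 = 1.3152 nats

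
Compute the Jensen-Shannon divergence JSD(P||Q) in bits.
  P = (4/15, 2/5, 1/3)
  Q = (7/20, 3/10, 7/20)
0.0094 bits

Jensen-Shannon divergence is:
JSD(P||Q) = 0.5 × D_KL(P||M) + 0.5 × D_KL(Q||M)
where M = 0.5 × (P + Q) is the mixture distribution.

M = 0.5 × (4/15, 2/5, 1/3) + 0.5 × (7/20, 3/10, 7/20) = (0.308333, 7/20, 0.341667)

D_KL(P||M) = 0.0093 bits
D_KL(Q||M) = 0.0095 bits

JSD(P||Q) = 0.5 × 0.0093 + 0.5 × 0.0095 = 0.0094 bits

Unlike KL divergence, JSD is symmetric and bounded: 0 ≤ JSD ≤ log(2).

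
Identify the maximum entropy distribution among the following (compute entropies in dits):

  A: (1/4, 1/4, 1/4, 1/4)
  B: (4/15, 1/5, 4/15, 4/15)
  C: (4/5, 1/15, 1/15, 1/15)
A

For a discrete distribution over n outcomes, entropy is maximized by the uniform distribution.

Computing entropies:
H(A) = 0.6021 dits
H(B) = 0.5990 dits
H(C) = 0.3127 dits

The uniform distribution (where all probabilities equal 1/4) achieves the maximum entropy of log_10(4) = 0.6021 dits.

Distribution A has the highest entropy.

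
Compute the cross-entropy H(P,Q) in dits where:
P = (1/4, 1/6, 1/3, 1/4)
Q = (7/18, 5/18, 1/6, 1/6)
0.6492 dits

Cross-entropy: H(P,Q) = -Σ p(x) log q(x)

Alternatively: H(P,Q) = H(P) + D_KL(P||Q)
H(P) = 0.5898 dits
D_KL(P||Q) = 0.0594 dits

H(P,Q) = 0.5898 + 0.0594 = 0.6492 dits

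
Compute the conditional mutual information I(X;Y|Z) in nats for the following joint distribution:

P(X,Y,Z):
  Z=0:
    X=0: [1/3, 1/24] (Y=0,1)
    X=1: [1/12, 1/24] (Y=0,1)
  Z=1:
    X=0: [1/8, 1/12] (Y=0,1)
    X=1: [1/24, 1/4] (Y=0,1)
0.0733 nats

Conditional mutual information: I(X;Y|Z) = H(X|Z) + H(Y|Z) - H(X,Y|Z)

H(Z) = 0.6931
H(X,Z) = 1.3139 → H(X|Z) = 0.6208
H(Y,Z) = 1.2367 → H(Y|Z) = 0.5435
H(X,Y,Z) = 1.7841 → H(X,Y|Z) = 1.0910

I(X;Y|Z) = 0.6208 + 0.5435 - 1.0910 = 0.0733 nats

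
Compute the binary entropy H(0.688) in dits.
0.2696 dits

The binary entropy function is:
H(p) = -p log(p) - (1-p) log(1-p)

H(0.688) = -0.688 × log_10(0.688) - 0.312 × log_10(0.312)
H(0.688) = 0.2696 dits

Note: Binary entropy is maximized at p=0.5 (H=1 bit) and minimized at p=0 or p=1 (H=0).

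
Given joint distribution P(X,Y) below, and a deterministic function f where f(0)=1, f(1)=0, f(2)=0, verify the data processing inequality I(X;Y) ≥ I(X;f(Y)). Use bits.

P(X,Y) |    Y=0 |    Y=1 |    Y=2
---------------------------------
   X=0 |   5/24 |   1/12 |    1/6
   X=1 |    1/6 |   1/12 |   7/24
I(X;Y) = 0.0232, I(X;f(Y)) = 0.0165, inequality holds: 0.0232 ≥ 0.0165

Data Processing Inequality: For any Markov chain X → Y → Z, we have I(X;Y) ≥ I(X;Z).

Here Z = f(Y) is a deterministic function of Y, forming X → Y → Z.

Original I(X;Y) = 0.0232 bits

After applying f:
P(X,Z) where Z=f(Y):
- P(X,Z=0) = P(X,Y=1) + P(X,Y=2)
- P(X,Z=1) = P(X,Y=0)

I(X;Z) = I(X;f(Y)) = 0.0165 bits

Verification: 0.0232 ≥ 0.0165 ✓

Information cannot be created by processing; the function f can only lose information about X.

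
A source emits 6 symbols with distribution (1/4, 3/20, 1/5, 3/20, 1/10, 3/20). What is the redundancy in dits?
0.0171 dits

Redundancy measures how far a source is from maximum entropy:
R = H_max - H(X)

Maximum entropy for 6 symbols: H_max = log_10(6) = 0.7782 dits
Actual entropy: H(X) = 0.7611 dits
Redundancy: R = 0.7782 - 0.7611 = 0.0171 dits

This redundancy represents potential for compression: the source could be compressed by 0.0171 dits per symbol.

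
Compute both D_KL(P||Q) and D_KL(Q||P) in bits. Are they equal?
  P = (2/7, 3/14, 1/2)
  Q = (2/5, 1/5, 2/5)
D_KL(P||Q) = 0.0436, D_KL(Q||P) = 0.0455

KL divergence is not symmetric: D_KL(P||Q) ≠ D_KL(Q||P) in general.

D_KL(P||Q) = 0.0436 bits
D_KL(Q||P) = 0.0455 bits

No, they are not equal!

This asymmetry is why KL divergence is not a true distance metric.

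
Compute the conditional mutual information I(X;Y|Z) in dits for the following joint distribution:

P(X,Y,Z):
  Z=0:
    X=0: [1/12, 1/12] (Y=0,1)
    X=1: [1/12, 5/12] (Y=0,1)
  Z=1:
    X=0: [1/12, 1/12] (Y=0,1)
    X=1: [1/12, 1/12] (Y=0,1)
0.0148 dits

Conditional mutual information: I(X;Y|Z) = H(X|Z) + H(Y|Z) - H(X,Y|Z)

H(Z) = 0.2764
H(X,Z) = 0.5396 → H(X|Z) = 0.2632
H(Y,Z) = 0.5396 → H(Y|Z) = 0.2632
H(X,Y,Z) = 0.7879 → H(X,Y|Z) = 0.5115

I(X;Y|Z) = 0.2632 + 0.2632 - 0.5115 = 0.0148 dits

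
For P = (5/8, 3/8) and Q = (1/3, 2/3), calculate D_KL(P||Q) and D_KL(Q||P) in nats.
D_KL(P||Q) = 0.1771, D_KL(Q||P) = 0.1740

KL divergence is not symmetric: D_KL(P||Q) ≠ D_KL(Q||P) in general.

D_KL(P||Q) = 0.1771 nats
D_KL(Q||P) = 0.1740 nats

No, they are not equal!

This asymmetry is why KL divergence is not a true distance metric.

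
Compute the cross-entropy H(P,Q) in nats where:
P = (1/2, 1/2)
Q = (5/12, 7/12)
0.7072 nats

Cross-entropy: H(P,Q) = -Σ p(x) log q(x)

Alternatively: H(P,Q) = H(P) + D_KL(P||Q)
H(P) = 0.6931 nats
D_KL(P||Q) = 0.0141 nats

H(P,Q) = 0.6931 + 0.0141 = 0.7072 nats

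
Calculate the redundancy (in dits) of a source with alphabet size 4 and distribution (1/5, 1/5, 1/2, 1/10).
0.0720 dits

Redundancy measures how far a source is from maximum entropy:
R = H_max - H(X)

Maximum entropy for 4 symbols: H_max = log_10(4) = 0.6021 dits
Actual entropy: H(X) = 0.5301 dits
Redundancy: R = 0.6021 - 0.5301 = 0.0720 dits

This redundancy represents potential for compression: the source could be compressed by 0.0720 dits per symbol.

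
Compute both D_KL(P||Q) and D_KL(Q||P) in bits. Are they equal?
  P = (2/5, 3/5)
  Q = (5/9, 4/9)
D_KL(P||Q) = 0.0702, D_KL(Q||P) = 0.0709

KL divergence is not symmetric: D_KL(P||Q) ≠ D_KL(Q||P) in general.

D_KL(P||Q) = 0.0702 bits
D_KL(Q||P) = 0.0709 bits

No, they are not equal!

This asymmetry is why KL divergence is not a true distance metric.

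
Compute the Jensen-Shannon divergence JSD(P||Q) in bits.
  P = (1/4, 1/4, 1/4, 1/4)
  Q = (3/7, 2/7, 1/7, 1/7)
0.0394 bits

Jensen-Shannon divergence is:
JSD(P||Q) = 0.5 × D_KL(P||M) + 0.5 × D_KL(Q||M)
where M = 0.5 × (P + Q) is the mixture distribution.

M = 0.5 × (1/4, 1/4, 1/4, 1/4) + 0.5 × (3/7, 2/7, 1/7, 1/7) = (0.339286, 0.267857, 0.196429, 0.196429)

D_KL(P||M) = 0.0389 bits
D_KL(Q||M) = 0.0398 bits

JSD(P||Q) = 0.5 × 0.0389 + 0.5 × 0.0398 = 0.0394 bits

Unlike KL divergence, JSD is symmetric and bounded: 0 ≤ JSD ≤ log(2).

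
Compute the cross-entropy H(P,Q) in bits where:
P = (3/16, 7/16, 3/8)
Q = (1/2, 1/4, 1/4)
1.8125 bits

Cross-entropy: H(P,Q) = -Σ p(x) log q(x)

Alternatively: H(P,Q) = H(P) + D_KL(P||Q)
H(P) = 1.5052 bits
D_KL(P||Q) = 0.3073 bits

H(P,Q) = 1.5052 + 0.3073 = 1.8125 bits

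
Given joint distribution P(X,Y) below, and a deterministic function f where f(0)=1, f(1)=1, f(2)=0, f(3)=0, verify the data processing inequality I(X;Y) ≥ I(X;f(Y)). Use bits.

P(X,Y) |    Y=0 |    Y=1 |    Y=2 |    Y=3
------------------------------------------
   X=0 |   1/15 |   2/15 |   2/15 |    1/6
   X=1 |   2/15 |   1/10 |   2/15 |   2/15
I(X;Y) = 0.0225, I(X;f(Y)) = 0.0033, inequality holds: 0.0225 ≥ 0.0033

Data Processing Inequality: For any Markov chain X → Y → Z, we have I(X;Y) ≥ I(X;Z).

Here Z = f(Y) is a deterministic function of Y, forming X → Y → Z.

Original I(X;Y) = 0.0225 bits

After applying f:
P(X,Z) where Z=f(Y):
- P(X,Z=0) = P(X,Y=2) + P(X,Y=3)
- P(X,Z=1) = P(X,Y=0) + P(X,Y=1)

I(X;Z) = I(X;f(Y)) = 0.0033 bits

Verification: 0.0225 ≥ 0.0033 ✓

Information cannot be created by processing; the function f can only lose information about X.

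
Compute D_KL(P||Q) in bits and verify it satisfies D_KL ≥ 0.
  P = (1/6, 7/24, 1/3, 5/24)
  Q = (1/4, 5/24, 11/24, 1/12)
0.1663 bits

KL divergence satisfies the Gibbs inequality: D_KL(P||Q) ≥ 0 for all distributions P, Q.

D_KL(P||Q) = Σ p(x) log(p(x)/q(x))
Term by term:
  x=0: 1/6 × log_2[(1/6)/(1/4)] = -0.0975
  x=1: 7/24 × log_2[(7/24)/(5/24)] = 0.1416
  x=2: 1/3 × log_2[(1/3)/(11/24)] = -0.1531
  x=3: 5/24 × log_2[(5/24)/(1/12)] = 0.2754
D_KL(P||Q) = 0.1663 bits

D_KL(P||Q) = 0.1663 ≥ 0 ✓

This non-negativity is a fundamental property: relative entropy cannot be negative because it measures how different Q is from P.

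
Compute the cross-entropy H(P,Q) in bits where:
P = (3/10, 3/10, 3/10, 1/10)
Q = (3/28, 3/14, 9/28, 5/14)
2.2732 bits

Cross-entropy: H(P,Q) = -Σ p(x) log q(x)

Alternatively: H(P,Q) = H(P) + D_KL(P||Q)
H(P) = 1.8955 bits
D_KL(P||Q) = 0.3777 bits

H(P,Q) = 1.8955 + 0.3777 = 2.2732 bits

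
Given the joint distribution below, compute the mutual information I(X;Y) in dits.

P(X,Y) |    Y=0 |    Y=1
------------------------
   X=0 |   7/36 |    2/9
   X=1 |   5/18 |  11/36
0.0000 dits

Mutual information: I(X;Y) = H(X) + H(Y) - H(X,Y)

Marginals:
P(X) = (5/12, 7/12), H(X) = 0.2950 dits
P(Y) = (17/36, 19/36), H(Y) = 0.3004 dits

Joint entropy: H(X,Y) = 0.5953 dits

I(X;Y) = 0.2950 + 0.3004 - 0.5953 = 0.0000 dits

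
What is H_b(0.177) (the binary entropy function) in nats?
0.4668 nats

The binary entropy function is:
H(p) = -p log(p) - (1-p) log(1-p)

H(0.177) = -0.177 × log_e(0.177) - 0.823 × log_e(0.823)
H(0.177) = 0.4668 nats

Note: Binary entropy is maximized at p=0.5 (H=1 bit) and minimized at p=0 or p=1 (H=0).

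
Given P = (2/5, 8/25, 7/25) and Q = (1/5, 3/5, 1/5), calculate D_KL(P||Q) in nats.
0.1703 nats

KL divergence: D_KL(P||Q) = Σ p(x) log(p(x)/q(x))

Computing term by term:
  x=0: 2/5 × log_e[(2/5)/(1/5)] = 2/5 × 0.6931 = 0.2773
  x=1: 8/25 × log_e[(8/25)/(3/5)] = 8/25 × -0.6286 = -0.2012
  x=2: 7/25 × log_e[(7/25)/(1/5)] = 7/25 × 0.3365 = 0.0942

D_KL(P||Q) = 0.1703 nats

Note: KL divergence is always non-negative and equals 0 iff P = Q.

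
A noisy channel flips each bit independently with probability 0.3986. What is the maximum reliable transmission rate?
0.0299 bits

For a binary symmetric channel (BSC) with error probability p:
Capacity C = 1 - H(p) bits per symbol

where H(p) = -p log₂(p) - (1-p) log₂(1-p) is the binary entropy function.

H(0.3986) = 0.9701 bits
C = 1 - 0.9701 = 0.0299 bits per symbol

This means we can reliably transmit up to 0.0299 bits of information per channel use.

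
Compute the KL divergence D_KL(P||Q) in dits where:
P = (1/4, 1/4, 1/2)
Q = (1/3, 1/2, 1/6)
0.1321 dits

KL divergence: D_KL(P||Q) = Σ p(x) log(p(x)/q(x))

Computing term by term:
  x=0: 1/4 × log_10[(1/4)/(1/3)] = 1/4 × -0.1249 = -0.0312
  x=1: 1/4 × log_10[(1/4)/(1/2)] = 1/4 × -0.3010 = -0.0753
  x=2: 1/2 × log_10[(1/2)/(1/6)] = 1/2 × 0.4771 = 0.2386

D_KL(P||Q) = 0.1321 dits

Note: KL divergence is always non-negative and equals 0 iff P = Q.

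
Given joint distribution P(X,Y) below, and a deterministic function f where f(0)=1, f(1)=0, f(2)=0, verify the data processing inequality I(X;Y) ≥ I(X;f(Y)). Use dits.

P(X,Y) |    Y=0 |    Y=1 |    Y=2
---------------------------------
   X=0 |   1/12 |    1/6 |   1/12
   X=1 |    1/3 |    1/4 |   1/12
I(X;Y) = 0.0139, I(X;f(Y)) = 0.0129, inequality holds: 0.0139 ≥ 0.0129

Data Processing Inequality: For any Markov chain X → Y → Z, we have I(X;Y) ≥ I(X;Z).

Here Z = f(Y) is a deterministic function of Y, forming X → Y → Z.

Original I(X;Y) = 0.0139 dits

After applying f:
P(X,Z) where Z=f(Y):
- P(X,Z=0) = P(X,Y=1) + P(X,Y=2)
- P(X,Z=1) = P(X,Y=0)

I(X;Z) = I(X;f(Y)) = 0.0129 dits

Verification: 0.0139 ≥ 0.0129 ✓

Information cannot be created by processing; the function f can only lose information about X.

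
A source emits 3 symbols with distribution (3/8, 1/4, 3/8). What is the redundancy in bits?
0.0237 bits

Redundancy measures how far a source is from maximum entropy:
R = H_max - H(X)

Maximum entropy for 3 symbols: H_max = log_2(3) = 1.5850 bits
Actual entropy: H(X) = 1.5613 bits
Redundancy: R = 1.5850 - 1.5613 = 0.0237 bits

This redundancy represents potential for compression: the source could be compressed by 0.0237 bits per symbol.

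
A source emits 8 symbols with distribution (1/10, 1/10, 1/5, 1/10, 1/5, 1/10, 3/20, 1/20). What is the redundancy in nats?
0.0803 nats

Redundancy measures how far a source is from maximum entropy:
R = H_max - H(X)

Maximum entropy for 8 symbols: H_max = log_e(8) = 2.0794 nats
Actual entropy: H(X) = 1.9992 nats
Redundancy: R = 2.0794 - 1.9992 = 0.0803 nats

This redundancy represents potential for compression: the source could be compressed by 0.0803 nats per symbol.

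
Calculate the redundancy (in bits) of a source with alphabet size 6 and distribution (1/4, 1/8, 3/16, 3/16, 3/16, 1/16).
0.1015 bits

Redundancy measures how far a source is from maximum entropy:
R = H_max - H(X)

Maximum entropy for 6 symbols: H_max = log_2(6) = 2.5850 bits
Actual entropy: H(X) = 2.4835 bits
Redundancy: R = 2.5850 - 2.4835 = 0.1015 bits

This redundancy represents potential for compression: the source could be compressed by 0.1015 bits per symbol.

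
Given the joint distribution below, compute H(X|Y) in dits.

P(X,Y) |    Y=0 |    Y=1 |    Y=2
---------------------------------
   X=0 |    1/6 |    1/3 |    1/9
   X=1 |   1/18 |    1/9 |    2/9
0.2550 dits

Using the chain rule: H(X|Y) = H(X,Y) - H(Y)

First, compute H(X,Y) = 0.7157 dits

Marginal P(Y) = (2/9, 4/9, 1/3)
H(Y) = 0.4607 dits

H(X|Y) = H(X,Y) - H(Y) = 0.7157 - 0.4607 = 0.2550 dits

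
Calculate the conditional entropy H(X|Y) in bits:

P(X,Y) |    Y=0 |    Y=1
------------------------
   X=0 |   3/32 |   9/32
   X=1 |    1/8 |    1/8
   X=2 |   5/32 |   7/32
1.5285 bits

Using the chain rule: H(X|Y) = H(X,Y) - H(Y)

First, compute H(X,Y) = 2.4830 bits

Marginal P(Y) = (3/8, 5/8)
H(Y) = 0.9544 bits

H(X|Y) = H(X,Y) - H(Y) = 2.4830 - 0.9544 = 1.5285 bits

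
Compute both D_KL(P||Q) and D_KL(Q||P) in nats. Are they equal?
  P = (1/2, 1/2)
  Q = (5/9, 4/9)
D_KL(P||Q) = 0.0062, D_KL(Q||P) = 0.0062

KL divergence is not symmetric: D_KL(P||Q) ≠ D_KL(Q||P) in general.

D_KL(P||Q) = 0.0062 nats
D_KL(Q||P) = 0.0062 nats

In this case they happen to be equal (to 4 decimal places).

This asymmetry is why KL divergence is not a true distance metric.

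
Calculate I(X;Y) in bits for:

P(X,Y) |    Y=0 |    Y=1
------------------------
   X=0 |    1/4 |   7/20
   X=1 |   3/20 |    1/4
0.0013 bits

Mutual information: I(X;Y) = H(X) + H(Y) - H(X,Y)

Marginals:
P(X) = (3/5, 2/5), H(X) = 0.9710 bits
P(Y) = (2/5, 3/5), H(Y) = 0.9710 bits

Joint entropy: H(X,Y) = 1.9406 bits

I(X;Y) = 0.9710 + 0.9710 - 1.9406 = 0.0013 bits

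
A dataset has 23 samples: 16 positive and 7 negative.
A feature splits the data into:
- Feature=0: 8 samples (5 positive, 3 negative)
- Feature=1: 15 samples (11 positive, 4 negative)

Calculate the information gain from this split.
0.0089 bits

Information Gain = H(Y) - H(Y|Feature)

Before split:
P(positive) = 16/23 = 0.6957
H(Y) = 0.8865 bits

After split:
Feature=0: H = 0.9544 bits (weight = 8/23)
Feature=1: H = 0.8366 bits (weight = 15/23)
H(Y|Feature) = (8/23)×0.9544 + (15/23)×0.8366 = 0.8776 bits

Information Gain = 0.8865 - 0.8776 = 0.0089 bits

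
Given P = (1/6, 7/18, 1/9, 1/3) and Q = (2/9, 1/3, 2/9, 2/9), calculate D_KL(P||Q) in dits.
0.0305 dits

KL divergence: D_KL(P||Q) = Σ p(x) log(p(x)/q(x))

Computing term by term:
  x=0: 1/6 × log_10[(1/6)/(2/9)] = 1/6 × -0.1249 = -0.0208
  x=1: 7/18 × log_10[(7/18)/(1/3)] = 7/18 × 0.0669 = 0.0260
  x=2: 1/9 × log_10[(1/9)/(2/9)] = 1/9 × -0.3010 = -0.0334
  x=3: 1/3 × log_10[(1/3)/(2/9)] = 1/3 × 0.1761 = 0.0587

D_KL(P||Q) = 0.0305 dits

Note: KL divergence is always non-negative and equals 0 iff P = Q.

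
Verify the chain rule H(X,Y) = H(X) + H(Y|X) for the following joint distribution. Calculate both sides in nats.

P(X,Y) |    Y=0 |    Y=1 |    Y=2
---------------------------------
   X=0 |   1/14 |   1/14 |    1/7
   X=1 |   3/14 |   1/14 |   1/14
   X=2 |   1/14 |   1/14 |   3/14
H(X,Y) = 2.0692, H(X) = 1.0934, H(Y|X) = 0.9758 (all in nats)

Chain rule: H(X,Y) = H(X) + H(Y|X)

Left side — joint entropy directly:
H(X,Y) = -Σ p(x,y) log p(x,y) = 2.0692 nats

Right side — compute H(Y|X) from the conditional distributions:
P(X) = (2/7, 5/14, 5/14), so H(X) = 1.0934 nats
H(Y|X) = Σ_x P(X=x) · H(Y|X=x):
  P(Y|X=0) = (1/4, 1/4, 1/2), H(Y|X=0) = 1.0397, weight P(X=0) = 2/7
  P(Y|X=1) = (3/5, 1/5, 1/5), H(Y|X=1) = 0.9503, weight P(X=1) = 5/14
  P(Y|X=2) = (1/5, 1/5, 3/5), H(Y|X=2) = 0.9503, weight P(X=2) = 5/14
H(Y|X) = 0.9758 nats

H(X) + H(Y|X) = 1.0934 + 0.9758 = 2.0692 nats

Both sides equal 2.0692 nats. ✓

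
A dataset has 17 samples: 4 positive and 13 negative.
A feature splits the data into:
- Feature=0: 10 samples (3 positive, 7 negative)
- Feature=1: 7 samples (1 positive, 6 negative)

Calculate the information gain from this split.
0.0251 bits

Information Gain = H(Y) - H(Y|Feature)

Before split:
P(positive) = 4/17 = 0.2353
H(Y) = 0.7871 bits

After split:
Feature=0: H = 0.8813 bits (weight = 10/17)
Feature=1: H = 0.5917 bits (weight = 7/17)
H(Y|Feature) = (10/17)×0.8813 + (7/17)×0.5917 = 0.7620 bits

Information Gain = 0.7871 - 0.7620 = 0.0251 bits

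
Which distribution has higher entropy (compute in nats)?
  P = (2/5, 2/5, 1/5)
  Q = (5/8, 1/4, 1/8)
P

Computing entropies in nats:
H(P) = 1.0549
H(Q) = 0.9003

Distribution P has higher entropy.

Intuition: The distribution closer to uniform (more spread out) has higher entropy.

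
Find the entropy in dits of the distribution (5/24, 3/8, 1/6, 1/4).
0.5819 dits

Shannon entropy is H(X) = -Σ p(x) log p(x).

For P = (5/24, 3/8, 1/6, 1/4):
H = -5/24 × log_10(5/24) -3/8 × log_10(3/8) -1/6 × log_10(1/6) -1/4 × log_10(1/4)
H = 0.5819 dits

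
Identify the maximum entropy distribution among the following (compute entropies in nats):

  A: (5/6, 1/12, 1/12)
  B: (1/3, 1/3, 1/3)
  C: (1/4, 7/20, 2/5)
B

For a discrete distribution over n outcomes, entropy is maximized by the uniform distribution.

Computing entropies:
H(A) = 0.5661 nats
H(B) = 1.0986 nats
H(C) = 1.0805 nats

The uniform distribution (where all probabilities equal 1/3) achieves the maximum entropy of log_e(3) = 1.0986 nats.

Distribution B has the highest entropy.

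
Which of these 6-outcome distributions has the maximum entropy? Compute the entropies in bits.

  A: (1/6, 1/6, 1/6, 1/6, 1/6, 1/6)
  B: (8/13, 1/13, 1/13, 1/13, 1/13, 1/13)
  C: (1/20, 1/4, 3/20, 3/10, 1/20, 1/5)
A

For a discrete distribution over n outcomes, entropy is maximized by the uniform distribution.

Computing entropies:
H(A) = 2.5850 bits
H(B) = 1.8543 bits
H(C) = 2.3282 bits

The uniform distribution (where all probabilities equal 1/6) achieves the maximum entropy of log_2(6) = 2.5850 bits.

Distribution A has the highest entropy.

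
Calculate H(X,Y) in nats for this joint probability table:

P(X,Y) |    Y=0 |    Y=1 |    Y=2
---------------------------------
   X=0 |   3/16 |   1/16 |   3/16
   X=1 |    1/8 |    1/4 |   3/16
1.7214 nats

Joint entropy is H(X,Y) = -Σ_{x,y} p(x,y) log p(x,y).

Summing over all non-zero entries:
H(X,Y) = -[3/16·log_e(3/16) + 1/16·log_e(1/16) + 3/16·log_e(3/16) + 1/8·log_e(1/8) + 1/4·log_e(1/4) + 3/16·log_e(3/16)]
H(X,Y) = 1.7214 nats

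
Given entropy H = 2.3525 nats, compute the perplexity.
10.5118

Perplexity is e^H (or exp(H) for natural log).

H = 2.3525 nats
Perplexity = e^2.3525 = 10.5118

Interpretation: The model's uncertainty is equivalent to choosing uniformly among 10.5 options.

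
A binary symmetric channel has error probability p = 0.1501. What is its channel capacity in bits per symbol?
0.3899 bits

For a binary symmetric channel (BSC) with error probability p:
Capacity C = 1 - H(p) bits per symbol

where H(p) = -p log₂(p) - (1-p) log₂(1-p) is the binary entropy function.

H(0.1501) = 0.6101 bits
C = 1 - 0.6101 = 0.3899 bits per symbol

This means we can reliably transmit up to 0.3899 bits of information per channel use.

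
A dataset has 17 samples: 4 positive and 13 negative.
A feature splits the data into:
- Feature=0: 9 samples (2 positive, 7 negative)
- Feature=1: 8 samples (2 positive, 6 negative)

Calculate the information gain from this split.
0.0008 bits

Information Gain = H(Y) - H(Y|Feature)

Before split:
P(positive) = 4/17 = 0.2353
H(Y) = 0.7871 bits

After split:
Feature=0: H = 0.7642 bits (weight = 9/17)
Feature=1: H = 0.8113 bits (weight = 8/17)
H(Y|Feature) = (9/17)×0.7642 + (8/17)×0.8113 = 0.7864 bits

Information Gain = 0.7871 - 0.7864 = 0.0008 bits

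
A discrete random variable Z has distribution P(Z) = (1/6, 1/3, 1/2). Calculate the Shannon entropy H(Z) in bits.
1.4591 bits

Shannon entropy is H(X) = -Σ p(x) log p(x).

For P = (1/6, 1/3, 1/2):
H = -1/6 × log_2(1/6) -1/3 × log_2(1/3) -1/2 × log_2(1/2)
H = 1.4591 bits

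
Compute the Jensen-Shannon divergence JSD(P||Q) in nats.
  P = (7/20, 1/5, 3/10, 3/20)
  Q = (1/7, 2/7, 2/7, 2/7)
0.0371 nats

Jensen-Shannon divergence is:
JSD(P||Q) = 0.5 × D_KL(P||M) + 0.5 × D_KL(Q||M)
where M = 0.5 × (P + Q) is the mixture distribution.

M = 0.5 × (7/20, 1/5, 3/10, 3/20) + 0.5 × (1/7, 2/7, 2/7, 2/7) = (0.246429, 0.242857, 0.292857, 0.217857)

D_KL(P||M) = 0.0352 nats
D_KL(Q||M) = 0.0390 nats

JSD(P||Q) = 0.5 × 0.0352 + 0.5 × 0.0390 = 0.0371 nats

Unlike KL divergence, JSD is symmetric and bounded: 0 ≤ JSD ≤ log(2).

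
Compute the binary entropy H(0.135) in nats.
0.3958 nats

The binary entropy function is:
H(p) = -p log(p) - (1-p) log(1-p)

H(0.135) = -0.135 × log_e(0.135) - 0.865 × log_e(0.865)
H(0.135) = 0.3958 nats

Note: Binary entropy is maximized at p=0.5 (H=1 bit) and minimized at p=0 or p=1 (H=0).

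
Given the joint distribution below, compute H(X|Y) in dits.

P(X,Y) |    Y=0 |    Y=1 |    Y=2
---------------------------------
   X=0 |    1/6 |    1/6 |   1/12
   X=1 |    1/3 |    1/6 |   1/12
0.2887 dits

Using the chain rule: H(X|Y) = H(X,Y) - H(Y)

First, compute H(X,Y) = 0.7280 dits

Marginal P(Y) = (1/2, 1/3, 1/6)
H(Y) = 0.4392 dits

H(X|Y) = H(X,Y) - H(Y) = 0.7280 - 0.4392 = 0.2887 dits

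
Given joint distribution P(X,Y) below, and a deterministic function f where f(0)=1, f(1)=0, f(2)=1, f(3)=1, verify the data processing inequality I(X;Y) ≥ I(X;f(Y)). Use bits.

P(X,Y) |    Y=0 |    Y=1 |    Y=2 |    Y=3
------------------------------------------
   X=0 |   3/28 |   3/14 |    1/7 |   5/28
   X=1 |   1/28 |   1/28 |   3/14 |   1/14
I(X;Y) = 0.1139, I(X;f(Y)) = 0.0534, inequality holds: 0.1139 ≥ 0.0534

Data Processing Inequality: For any Markov chain X → Y → Z, we have I(X;Y) ≥ I(X;Z).

Here Z = f(Y) is a deterministic function of Y, forming X → Y → Z.

Original I(X;Y) = 0.1139 bits

After applying f:
P(X,Z) where Z=f(Y):
- P(X,Z=0) = P(X,Y=1)
- P(X,Z=1) = P(X,Y=0) + P(X,Y=2) + P(X,Y=3)

I(X;Z) = I(X;f(Y)) = 0.0534 bits

Verification: 0.1139 ≥ 0.0534 ✓

Information cannot be created by processing; the function f can only lose information about X.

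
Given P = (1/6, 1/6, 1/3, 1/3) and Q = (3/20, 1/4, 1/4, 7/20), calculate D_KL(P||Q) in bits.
0.0427 bits

KL divergence: D_KL(P||Q) = Σ p(x) log(p(x)/q(x))

Computing term by term:
  x=0: 1/6 × log_2[(1/6)/(3/20)] = 1/6 × 0.1520 = 0.0253
  x=1: 1/6 × log_2[(1/6)/(1/4)] = 1/6 × -0.5850 = -0.0975
  x=2: 1/3 × log_2[(1/3)/(1/4)] = 1/3 × 0.4150 = 0.1383
  x=3: 1/3 × log_2[(1/3)/(7/20)] = 1/3 × -0.0704 = -0.0235

D_KL(P||Q) = 0.0427 bits

Note: KL divergence is always non-negative and equals 0 iff P = Q.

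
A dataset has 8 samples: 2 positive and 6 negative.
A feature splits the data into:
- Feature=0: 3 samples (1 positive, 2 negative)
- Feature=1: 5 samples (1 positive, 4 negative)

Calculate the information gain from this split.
0.0157 bits

Information Gain = H(Y) - H(Y|Feature)

Before split:
P(positive) = 2/8 = 0.2500
H(Y) = 0.8113 bits

After split:
Feature=0: H = 0.9183 bits (weight = 3/8)
Feature=1: H = 0.7219 bits (weight = 5/8)
H(Y|Feature) = (3/8)×0.9183 + (5/8)×0.7219 = 0.7956 bits

Information Gain = 0.8113 - 0.7956 = 0.0157 bits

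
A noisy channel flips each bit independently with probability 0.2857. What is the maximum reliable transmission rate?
0.1369 bits

For a binary symmetric channel (BSC) with error probability p:
Capacity C = 1 - H(p) bits per symbol

where H(p) = -p log₂(p) - (1-p) log₂(1-p) is the binary entropy function.

H(0.2857) = 0.8631 bits
C = 1 - 0.8631 = 0.1369 bits per symbol

This means we can reliably transmit up to 0.1369 bits of information per channel use.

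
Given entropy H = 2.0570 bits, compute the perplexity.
4.1612

Perplexity is 2^H (or exp(H) for natural log).

H = 2.0570 bits
Perplexity = 2^2.0570 = 4.1612

Interpretation: The model's uncertainty is equivalent to choosing uniformly among 4.2 options.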